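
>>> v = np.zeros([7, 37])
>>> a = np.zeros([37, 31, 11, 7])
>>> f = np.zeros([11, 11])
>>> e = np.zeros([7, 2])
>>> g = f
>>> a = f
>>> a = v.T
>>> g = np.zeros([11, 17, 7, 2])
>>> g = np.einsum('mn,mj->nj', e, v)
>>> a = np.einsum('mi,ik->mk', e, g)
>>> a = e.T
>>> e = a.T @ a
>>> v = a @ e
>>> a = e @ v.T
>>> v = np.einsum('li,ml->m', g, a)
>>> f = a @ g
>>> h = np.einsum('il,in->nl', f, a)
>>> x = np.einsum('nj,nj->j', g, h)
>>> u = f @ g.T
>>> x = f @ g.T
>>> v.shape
(7,)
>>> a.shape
(7, 2)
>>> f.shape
(7, 37)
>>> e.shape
(7, 7)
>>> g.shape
(2, 37)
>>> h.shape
(2, 37)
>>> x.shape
(7, 2)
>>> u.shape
(7, 2)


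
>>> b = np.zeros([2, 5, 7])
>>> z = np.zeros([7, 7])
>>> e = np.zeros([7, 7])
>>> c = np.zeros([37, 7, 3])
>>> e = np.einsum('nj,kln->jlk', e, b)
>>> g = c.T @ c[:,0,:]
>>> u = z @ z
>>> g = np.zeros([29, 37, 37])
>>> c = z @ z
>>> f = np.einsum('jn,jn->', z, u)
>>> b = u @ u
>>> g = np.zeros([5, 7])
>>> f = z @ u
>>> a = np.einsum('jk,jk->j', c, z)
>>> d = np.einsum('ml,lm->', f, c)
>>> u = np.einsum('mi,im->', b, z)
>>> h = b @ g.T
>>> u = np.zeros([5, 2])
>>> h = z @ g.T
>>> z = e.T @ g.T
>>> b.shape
(7, 7)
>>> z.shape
(2, 5, 5)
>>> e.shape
(7, 5, 2)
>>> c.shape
(7, 7)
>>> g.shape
(5, 7)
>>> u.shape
(5, 2)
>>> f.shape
(7, 7)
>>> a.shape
(7,)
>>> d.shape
()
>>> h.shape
(7, 5)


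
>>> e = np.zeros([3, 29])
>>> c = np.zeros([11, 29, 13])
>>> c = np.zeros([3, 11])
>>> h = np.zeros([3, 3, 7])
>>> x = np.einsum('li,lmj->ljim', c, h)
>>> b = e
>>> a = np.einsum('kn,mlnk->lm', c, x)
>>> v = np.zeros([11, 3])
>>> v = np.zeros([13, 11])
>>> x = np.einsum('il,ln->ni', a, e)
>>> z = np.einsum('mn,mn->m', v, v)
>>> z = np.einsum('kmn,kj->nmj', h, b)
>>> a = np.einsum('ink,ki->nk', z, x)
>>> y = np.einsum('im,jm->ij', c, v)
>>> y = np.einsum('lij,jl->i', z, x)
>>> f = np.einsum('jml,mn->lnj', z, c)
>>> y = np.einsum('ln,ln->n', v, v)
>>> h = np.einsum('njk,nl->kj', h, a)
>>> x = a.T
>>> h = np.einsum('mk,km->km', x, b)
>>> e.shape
(3, 29)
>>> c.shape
(3, 11)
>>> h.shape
(3, 29)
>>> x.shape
(29, 3)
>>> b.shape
(3, 29)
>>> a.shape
(3, 29)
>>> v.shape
(13, 11)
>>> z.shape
(7, 3, 29)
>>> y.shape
(11,)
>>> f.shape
(29, 11, 7)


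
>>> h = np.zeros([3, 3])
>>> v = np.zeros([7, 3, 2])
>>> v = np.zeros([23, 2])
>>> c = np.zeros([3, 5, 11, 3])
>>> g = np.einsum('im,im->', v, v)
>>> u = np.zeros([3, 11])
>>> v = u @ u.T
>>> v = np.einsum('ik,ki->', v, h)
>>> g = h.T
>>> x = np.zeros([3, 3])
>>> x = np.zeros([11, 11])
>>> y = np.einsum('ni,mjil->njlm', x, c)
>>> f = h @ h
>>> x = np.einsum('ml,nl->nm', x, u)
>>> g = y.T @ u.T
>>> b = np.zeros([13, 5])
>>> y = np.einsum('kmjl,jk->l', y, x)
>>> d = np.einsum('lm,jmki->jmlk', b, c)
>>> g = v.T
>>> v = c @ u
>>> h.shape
(3, 3)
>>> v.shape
(3, 5, 11, 11)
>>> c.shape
(3, 5, 11, 3)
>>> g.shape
()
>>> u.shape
(3, 11)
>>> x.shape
(3, 11)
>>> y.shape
(3,)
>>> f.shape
(3, 3)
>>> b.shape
(13, 5)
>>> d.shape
(3, 5, 13, 11)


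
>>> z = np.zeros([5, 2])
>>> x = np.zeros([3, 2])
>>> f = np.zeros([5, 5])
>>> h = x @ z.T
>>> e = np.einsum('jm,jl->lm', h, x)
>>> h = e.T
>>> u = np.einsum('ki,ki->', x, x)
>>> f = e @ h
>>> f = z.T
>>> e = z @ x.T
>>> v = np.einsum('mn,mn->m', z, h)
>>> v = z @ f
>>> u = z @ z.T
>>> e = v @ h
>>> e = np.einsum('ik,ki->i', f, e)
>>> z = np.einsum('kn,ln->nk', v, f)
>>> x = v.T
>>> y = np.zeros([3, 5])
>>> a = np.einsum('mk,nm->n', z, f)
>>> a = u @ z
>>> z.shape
(5, 5)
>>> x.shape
(5, 5)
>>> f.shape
(2, 5)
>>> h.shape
(5, 2)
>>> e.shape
(2,)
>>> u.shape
(5, 5)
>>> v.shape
(5, 5)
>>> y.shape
(3, 5)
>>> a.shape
(5, 5)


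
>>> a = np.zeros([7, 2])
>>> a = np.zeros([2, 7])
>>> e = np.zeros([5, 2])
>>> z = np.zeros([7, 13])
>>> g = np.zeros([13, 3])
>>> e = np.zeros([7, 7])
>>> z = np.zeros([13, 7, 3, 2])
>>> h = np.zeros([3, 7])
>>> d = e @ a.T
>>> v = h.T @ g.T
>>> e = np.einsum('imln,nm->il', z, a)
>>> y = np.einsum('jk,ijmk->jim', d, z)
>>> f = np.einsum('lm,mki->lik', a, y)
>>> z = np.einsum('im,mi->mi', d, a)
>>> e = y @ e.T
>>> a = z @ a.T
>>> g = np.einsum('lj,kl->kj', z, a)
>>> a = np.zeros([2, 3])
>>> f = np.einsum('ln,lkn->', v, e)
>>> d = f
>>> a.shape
(2, 3)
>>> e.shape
(7, 13, 13)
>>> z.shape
(2, 7)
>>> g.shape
(2, 7)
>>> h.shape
(3, 7)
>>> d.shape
()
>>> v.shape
(7, 13)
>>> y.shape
(7, 13, 3)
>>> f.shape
()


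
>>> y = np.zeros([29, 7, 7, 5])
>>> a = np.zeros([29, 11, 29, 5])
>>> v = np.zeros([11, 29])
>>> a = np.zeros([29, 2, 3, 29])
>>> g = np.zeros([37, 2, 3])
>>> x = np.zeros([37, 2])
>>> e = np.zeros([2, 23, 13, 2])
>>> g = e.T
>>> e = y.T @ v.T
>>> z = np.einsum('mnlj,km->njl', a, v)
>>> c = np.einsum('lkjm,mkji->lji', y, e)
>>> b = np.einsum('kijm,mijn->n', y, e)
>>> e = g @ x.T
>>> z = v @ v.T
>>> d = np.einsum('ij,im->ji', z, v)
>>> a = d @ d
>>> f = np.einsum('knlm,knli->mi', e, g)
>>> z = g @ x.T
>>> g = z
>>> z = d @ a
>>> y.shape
(29, 7, 7, 5)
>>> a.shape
(11, 11)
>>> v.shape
(11, 29)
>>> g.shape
(2, 13, 23, 37)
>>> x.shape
(37, 2)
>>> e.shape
(2, 13, 23, 37)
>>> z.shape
(11, 11)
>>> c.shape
(29, 7, 11)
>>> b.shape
(11,)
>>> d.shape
(11, 11)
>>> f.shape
(37, 2)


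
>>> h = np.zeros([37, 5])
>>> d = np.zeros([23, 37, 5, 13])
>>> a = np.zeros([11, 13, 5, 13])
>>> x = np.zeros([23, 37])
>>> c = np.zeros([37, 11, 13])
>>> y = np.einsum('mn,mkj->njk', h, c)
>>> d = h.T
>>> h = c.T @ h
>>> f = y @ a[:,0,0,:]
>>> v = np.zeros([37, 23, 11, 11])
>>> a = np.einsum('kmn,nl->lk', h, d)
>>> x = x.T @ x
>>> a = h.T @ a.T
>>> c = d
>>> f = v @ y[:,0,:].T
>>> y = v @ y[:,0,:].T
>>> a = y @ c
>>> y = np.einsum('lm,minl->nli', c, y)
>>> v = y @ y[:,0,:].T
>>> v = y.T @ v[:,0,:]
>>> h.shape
(13, 11, 5)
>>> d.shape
(5, 37)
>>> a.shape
(37, 23, 11, 37)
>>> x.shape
(37, 37)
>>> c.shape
(5, 37)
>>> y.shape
(11, 5, 23)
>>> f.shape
(37, 23, 11, 5)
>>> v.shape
(23, 5, 11)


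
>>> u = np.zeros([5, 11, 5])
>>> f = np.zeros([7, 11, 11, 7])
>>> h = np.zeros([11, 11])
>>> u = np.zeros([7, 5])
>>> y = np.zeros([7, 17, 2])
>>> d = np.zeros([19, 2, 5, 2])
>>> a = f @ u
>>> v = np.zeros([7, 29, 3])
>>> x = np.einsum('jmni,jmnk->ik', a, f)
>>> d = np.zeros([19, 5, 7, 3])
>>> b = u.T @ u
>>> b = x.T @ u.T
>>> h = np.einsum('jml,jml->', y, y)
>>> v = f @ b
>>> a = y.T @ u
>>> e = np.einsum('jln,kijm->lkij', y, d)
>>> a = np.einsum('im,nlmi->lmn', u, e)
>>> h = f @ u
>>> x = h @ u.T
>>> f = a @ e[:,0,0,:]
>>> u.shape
(7, 5)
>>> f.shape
(19, 5, 7)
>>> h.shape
(7, 11, 11, 5)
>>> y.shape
(7, 17, 2)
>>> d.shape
(19, 5, 7, 3)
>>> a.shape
(19, 5, 17)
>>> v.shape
(7, 11, 11, 7)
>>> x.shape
(7, 11, 11, 7)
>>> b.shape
(7, 7)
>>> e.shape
(17, 19, 5, 7)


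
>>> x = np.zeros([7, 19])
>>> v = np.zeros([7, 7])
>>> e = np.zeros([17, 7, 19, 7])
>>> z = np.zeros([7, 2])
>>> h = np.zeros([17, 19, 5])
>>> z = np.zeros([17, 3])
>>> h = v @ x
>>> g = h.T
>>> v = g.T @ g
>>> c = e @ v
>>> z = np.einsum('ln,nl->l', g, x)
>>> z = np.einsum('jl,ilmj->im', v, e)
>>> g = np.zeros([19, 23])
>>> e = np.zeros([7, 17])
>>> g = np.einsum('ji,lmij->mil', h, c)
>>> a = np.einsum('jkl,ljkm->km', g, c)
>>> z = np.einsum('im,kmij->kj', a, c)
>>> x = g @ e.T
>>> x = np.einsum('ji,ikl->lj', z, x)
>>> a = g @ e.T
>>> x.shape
(7, 17)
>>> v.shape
(7, 7)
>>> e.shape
(7, 17)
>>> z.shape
(17, 7)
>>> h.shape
(7, 19)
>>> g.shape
(7, 19, 17)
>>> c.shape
(17, 7, 19, 7)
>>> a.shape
(7, 19, 7)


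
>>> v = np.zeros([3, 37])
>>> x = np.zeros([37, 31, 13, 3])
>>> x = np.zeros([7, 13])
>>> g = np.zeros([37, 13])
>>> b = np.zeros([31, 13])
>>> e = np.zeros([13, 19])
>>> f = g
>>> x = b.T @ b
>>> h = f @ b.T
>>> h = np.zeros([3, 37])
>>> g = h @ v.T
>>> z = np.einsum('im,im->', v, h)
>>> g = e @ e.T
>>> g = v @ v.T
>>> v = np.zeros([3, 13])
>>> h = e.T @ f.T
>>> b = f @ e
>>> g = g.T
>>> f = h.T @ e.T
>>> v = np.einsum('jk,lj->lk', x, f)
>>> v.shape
(37, 13)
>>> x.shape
(13, 13)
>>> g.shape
(3, 3)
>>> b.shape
(37, 19)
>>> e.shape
(13, 19)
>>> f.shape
(37, 13)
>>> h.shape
(19, 37)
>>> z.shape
()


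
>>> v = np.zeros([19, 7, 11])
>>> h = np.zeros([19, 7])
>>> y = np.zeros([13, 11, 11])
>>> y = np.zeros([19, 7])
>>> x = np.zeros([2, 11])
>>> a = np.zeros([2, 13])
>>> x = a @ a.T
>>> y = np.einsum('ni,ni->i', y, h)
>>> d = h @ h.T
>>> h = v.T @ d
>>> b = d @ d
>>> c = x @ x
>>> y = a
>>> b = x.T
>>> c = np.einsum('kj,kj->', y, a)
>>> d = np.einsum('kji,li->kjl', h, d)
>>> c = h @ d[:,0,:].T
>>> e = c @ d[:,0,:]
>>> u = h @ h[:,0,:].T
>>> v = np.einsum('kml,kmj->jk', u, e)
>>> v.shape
(19, 11)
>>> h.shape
(11, 7, 19)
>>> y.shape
(2, 13)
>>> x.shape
(2, 2)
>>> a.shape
(2, 13)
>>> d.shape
(11, 7, 19)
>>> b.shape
(2, 2)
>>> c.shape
(11, 7, 11)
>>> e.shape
(11, 7, 19)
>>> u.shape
(11, 7, 11)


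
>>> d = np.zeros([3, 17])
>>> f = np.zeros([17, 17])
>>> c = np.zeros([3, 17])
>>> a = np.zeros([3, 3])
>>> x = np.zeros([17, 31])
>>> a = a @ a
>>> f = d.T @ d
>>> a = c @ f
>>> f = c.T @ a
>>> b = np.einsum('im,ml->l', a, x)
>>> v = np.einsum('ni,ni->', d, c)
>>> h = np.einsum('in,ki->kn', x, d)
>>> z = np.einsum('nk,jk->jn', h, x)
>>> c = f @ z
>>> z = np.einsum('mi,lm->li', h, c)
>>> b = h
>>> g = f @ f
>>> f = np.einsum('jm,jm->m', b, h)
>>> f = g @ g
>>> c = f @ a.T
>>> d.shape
(3, 17)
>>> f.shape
(17, 17)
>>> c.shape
(17, 3)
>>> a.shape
(3, 17)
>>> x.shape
(17, 31)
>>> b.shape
(3, 31)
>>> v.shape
()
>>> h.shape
(3, 31)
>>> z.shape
(17, 31)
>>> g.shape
(17, 17)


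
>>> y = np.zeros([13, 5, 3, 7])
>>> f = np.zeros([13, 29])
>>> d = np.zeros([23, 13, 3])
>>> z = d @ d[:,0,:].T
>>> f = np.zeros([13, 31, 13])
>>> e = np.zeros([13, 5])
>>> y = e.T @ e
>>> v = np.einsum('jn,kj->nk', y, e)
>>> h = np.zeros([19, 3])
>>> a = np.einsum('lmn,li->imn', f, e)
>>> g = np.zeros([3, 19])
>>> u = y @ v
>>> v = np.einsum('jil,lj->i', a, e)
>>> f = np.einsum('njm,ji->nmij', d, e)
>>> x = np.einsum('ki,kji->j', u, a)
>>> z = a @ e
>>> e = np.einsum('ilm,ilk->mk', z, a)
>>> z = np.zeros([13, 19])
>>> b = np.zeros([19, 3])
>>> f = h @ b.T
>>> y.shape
(5, 5)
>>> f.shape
(19, 19)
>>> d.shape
(23, 13, 3)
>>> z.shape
(13, 19)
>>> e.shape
(5, 13)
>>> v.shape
(31,)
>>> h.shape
(19, 3)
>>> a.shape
(5, 31, 13)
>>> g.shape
(3, 19)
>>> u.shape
(5, 13)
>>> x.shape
(31,)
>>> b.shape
(19, 3)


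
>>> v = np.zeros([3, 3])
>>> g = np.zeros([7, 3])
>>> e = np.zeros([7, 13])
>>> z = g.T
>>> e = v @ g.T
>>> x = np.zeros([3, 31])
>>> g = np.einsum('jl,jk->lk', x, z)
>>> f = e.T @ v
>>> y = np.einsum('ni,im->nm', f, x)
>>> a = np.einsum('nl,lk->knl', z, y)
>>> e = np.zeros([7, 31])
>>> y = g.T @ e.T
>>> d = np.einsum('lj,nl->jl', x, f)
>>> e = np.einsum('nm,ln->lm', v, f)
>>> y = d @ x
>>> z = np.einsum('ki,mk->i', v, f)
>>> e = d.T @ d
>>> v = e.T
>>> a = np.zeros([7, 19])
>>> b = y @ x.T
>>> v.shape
(3, 3)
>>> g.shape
(31, 7)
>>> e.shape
(3, 3)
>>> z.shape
(3,)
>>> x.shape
(3, 31)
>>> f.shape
(7, 3)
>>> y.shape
(31, 31)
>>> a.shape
(7, 19)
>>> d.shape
(31, 3)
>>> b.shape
(31, 3)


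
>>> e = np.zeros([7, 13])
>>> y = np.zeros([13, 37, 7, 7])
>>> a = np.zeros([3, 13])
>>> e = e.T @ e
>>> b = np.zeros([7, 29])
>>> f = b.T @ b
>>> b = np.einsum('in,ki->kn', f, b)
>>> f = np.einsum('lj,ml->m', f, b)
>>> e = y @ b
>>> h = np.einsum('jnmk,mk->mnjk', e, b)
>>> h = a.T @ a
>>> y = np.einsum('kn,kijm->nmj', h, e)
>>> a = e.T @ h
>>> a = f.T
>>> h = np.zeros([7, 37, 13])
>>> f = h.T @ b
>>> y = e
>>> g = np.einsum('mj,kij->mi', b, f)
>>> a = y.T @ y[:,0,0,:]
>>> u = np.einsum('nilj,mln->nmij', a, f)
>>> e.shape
(13, 37, 7, 29)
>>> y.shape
(13, 37, 7, 29)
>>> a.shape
(29, 7, 37, 29)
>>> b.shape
(7, 29)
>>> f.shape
(13, 37, 29)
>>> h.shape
(7, 37, 13)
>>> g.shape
(7, 37)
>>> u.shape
(29, 13, 7, 29)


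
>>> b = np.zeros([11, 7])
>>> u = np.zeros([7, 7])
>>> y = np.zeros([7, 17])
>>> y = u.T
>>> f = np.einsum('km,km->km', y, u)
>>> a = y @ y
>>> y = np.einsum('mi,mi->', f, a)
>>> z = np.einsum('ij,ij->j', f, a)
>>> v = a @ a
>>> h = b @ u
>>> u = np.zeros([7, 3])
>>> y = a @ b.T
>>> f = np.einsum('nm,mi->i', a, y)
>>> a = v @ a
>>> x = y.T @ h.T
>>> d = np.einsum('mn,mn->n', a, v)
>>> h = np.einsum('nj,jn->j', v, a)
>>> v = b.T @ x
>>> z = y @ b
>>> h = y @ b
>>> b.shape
(11, 7)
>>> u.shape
(7, 3)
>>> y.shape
(7, 11)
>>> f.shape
(11,)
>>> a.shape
(7, 7)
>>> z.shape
(7, 7)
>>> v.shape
(7, 11)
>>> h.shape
(7, 7)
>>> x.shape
(11, 11)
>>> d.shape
(7,)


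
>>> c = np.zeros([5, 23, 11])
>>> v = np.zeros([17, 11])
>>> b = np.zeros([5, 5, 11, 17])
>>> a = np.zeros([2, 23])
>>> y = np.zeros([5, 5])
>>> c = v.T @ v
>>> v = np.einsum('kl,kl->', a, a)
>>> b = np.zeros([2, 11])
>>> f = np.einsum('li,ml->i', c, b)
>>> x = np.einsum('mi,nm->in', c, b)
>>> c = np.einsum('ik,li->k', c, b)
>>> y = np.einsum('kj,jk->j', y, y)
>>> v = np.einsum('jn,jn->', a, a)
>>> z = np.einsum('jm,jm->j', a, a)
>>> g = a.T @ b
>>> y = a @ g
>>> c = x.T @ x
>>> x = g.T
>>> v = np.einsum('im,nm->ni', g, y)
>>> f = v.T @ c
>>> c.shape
(2, 2)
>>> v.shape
(2, 23)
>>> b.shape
(2, 11)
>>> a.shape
(2, 23)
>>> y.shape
(2, 11)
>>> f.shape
(23, 2)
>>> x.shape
(11, 23)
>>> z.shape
(2,)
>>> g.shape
(23, 11)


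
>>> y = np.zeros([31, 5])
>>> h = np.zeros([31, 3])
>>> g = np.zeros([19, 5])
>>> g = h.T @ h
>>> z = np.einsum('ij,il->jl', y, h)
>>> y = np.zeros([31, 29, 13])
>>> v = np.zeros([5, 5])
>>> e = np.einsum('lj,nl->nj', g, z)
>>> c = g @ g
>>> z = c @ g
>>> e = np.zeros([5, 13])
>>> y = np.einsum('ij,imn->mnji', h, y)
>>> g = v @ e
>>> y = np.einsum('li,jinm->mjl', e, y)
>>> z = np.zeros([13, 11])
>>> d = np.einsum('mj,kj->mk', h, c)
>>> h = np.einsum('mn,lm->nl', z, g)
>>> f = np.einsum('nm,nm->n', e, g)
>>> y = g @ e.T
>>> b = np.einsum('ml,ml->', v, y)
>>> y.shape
(5, 5)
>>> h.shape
(11, 5)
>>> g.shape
(5, 13)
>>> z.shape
(13, 11)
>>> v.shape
(5, 5)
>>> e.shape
(5, 13)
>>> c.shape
(3, 3)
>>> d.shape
(31, 3)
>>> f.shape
(5,)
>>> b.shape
()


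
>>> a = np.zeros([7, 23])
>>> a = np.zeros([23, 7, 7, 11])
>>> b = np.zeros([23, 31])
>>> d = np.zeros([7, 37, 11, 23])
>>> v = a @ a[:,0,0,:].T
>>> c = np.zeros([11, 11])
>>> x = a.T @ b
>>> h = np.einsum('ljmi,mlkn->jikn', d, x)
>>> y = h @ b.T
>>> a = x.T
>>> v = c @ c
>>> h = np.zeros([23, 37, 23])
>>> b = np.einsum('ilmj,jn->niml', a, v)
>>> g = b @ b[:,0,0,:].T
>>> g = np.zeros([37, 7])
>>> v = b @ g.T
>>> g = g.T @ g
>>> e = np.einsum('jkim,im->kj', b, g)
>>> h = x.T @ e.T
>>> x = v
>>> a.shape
(31, 7, 7, 11)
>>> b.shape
(11, 31, 7, 7)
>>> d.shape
(7, 37, 11, 23)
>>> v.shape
(11, 31, 7, 37)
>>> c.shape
(11, 11)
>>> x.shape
(11, 31, 7, 37)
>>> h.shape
(31, 7, 7, 31)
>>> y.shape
(37, 23, 7, 23)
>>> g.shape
(7, 7)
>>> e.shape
(31, 11)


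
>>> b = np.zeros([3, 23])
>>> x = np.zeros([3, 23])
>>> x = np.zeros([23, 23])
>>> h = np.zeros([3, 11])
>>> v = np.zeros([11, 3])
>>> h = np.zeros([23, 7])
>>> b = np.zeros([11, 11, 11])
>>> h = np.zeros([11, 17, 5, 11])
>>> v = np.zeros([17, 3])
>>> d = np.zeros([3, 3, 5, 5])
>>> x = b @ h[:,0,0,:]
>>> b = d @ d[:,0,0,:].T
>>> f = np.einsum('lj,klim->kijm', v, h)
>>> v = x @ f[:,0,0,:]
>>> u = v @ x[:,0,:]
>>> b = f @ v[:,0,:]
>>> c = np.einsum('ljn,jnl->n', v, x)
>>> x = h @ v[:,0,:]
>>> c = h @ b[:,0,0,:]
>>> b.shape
(11, 5, 3, 11)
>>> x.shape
(11, 17, 5, 11)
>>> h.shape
(11, 17, 5, 11)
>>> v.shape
(11, 11, 11)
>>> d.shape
(3, 3, 5, 5)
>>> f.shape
(11, 5, 3, 11)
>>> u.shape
(11, 11, 11)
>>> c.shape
(11, 17, 5, 11)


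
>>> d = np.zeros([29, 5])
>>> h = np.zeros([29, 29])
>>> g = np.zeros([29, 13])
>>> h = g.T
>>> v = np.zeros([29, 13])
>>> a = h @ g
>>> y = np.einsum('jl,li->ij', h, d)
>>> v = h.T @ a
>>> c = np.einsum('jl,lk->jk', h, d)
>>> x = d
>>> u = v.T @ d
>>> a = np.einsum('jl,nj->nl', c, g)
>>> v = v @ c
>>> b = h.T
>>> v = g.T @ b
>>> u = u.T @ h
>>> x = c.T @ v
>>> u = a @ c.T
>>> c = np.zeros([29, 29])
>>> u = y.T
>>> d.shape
(29, 5)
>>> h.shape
(13, 29)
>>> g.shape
(29, 13)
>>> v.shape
(13, 13)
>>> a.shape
(29, 5)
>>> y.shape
(5, 13)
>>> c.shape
(29, 29)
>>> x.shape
(5, 13)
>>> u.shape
(13, 5)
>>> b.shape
(29, 13)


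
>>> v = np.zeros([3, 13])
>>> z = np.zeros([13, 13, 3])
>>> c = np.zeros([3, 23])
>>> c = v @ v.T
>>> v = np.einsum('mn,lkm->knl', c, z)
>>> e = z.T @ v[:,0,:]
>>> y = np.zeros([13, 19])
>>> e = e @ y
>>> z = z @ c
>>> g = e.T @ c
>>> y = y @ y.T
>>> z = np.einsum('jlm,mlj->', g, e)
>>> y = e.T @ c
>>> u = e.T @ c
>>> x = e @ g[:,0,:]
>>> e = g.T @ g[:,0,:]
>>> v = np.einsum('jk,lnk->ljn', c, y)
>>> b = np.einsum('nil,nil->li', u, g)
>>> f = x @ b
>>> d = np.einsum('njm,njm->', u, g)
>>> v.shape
(19, 3, 13)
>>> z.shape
()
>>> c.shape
(3, 3)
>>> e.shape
(3, 13, 3)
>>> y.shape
(19, 13, 3)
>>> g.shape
(19, 13, 3)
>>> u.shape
(19, 13, 3)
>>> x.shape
(3, 13, 3)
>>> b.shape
(3, 13)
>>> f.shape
(3, 13, 13)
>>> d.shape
()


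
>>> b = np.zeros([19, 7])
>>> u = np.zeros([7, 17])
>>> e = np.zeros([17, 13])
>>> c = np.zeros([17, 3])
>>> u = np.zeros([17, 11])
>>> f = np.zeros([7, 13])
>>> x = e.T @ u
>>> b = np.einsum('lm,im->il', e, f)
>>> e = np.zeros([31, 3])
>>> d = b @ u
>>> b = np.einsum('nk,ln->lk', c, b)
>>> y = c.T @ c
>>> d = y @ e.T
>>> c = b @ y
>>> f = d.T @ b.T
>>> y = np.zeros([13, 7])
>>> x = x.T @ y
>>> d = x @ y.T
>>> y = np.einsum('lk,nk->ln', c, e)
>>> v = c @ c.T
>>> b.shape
(7, 3)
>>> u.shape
(17, 11)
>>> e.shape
(31, 3)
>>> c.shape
(7, 3)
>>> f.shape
(31, 7)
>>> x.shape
(11, 7)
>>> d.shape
(11, 13)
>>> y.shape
(7, 31)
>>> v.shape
(7, 7)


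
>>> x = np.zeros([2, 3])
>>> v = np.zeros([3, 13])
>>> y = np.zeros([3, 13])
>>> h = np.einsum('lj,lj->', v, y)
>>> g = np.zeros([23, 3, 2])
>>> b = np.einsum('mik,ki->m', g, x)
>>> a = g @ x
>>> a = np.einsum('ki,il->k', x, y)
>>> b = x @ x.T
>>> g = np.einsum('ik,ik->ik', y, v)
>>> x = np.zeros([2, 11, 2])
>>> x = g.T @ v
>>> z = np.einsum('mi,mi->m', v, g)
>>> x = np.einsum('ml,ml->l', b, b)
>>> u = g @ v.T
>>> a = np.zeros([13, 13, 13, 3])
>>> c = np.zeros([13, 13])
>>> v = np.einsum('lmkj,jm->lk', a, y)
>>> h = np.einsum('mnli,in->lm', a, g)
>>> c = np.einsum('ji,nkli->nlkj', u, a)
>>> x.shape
(2,)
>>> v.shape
(13, 13)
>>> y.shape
(3, 13)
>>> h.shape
(13, 13)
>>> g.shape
(3, 13)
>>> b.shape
(2, 2)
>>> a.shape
(13, 13, 13, 3)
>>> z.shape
(3,)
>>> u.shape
(3, 3)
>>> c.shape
(13, 13, 13, 3)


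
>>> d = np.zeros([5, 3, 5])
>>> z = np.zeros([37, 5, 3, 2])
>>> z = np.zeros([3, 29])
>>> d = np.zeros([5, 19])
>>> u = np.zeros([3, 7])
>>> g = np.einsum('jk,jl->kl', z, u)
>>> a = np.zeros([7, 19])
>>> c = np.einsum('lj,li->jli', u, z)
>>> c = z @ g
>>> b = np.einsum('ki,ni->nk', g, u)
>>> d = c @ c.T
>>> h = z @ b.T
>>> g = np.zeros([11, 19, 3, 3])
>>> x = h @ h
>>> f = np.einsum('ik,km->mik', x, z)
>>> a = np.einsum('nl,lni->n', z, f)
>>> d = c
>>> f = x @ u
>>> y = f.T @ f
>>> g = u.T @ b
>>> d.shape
(3, 7)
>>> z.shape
(3, 29)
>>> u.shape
(3, 7)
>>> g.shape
(7, 29)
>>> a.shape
(3,)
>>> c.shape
(3, 7)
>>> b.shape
(3, 29)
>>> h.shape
(3, 3)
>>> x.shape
(3, 3)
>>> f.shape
(3, 7)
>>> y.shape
(7, 7)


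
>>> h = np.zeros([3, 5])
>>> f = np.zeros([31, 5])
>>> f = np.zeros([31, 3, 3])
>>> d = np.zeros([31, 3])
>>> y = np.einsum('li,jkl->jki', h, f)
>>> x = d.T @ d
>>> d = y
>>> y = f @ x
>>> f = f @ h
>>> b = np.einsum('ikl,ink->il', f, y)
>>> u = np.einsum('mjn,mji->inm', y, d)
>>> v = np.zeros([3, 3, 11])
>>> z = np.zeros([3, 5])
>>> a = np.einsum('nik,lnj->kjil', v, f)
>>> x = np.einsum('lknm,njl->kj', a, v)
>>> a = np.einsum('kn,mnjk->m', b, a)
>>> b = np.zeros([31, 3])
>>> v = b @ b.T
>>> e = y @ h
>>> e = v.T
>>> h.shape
(3, 5)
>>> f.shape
(31, 3, 5)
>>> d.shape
(31, 3, 5)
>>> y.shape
(31, 3, 3)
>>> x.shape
(5, 3)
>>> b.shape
(31, 3)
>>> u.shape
(5, 3, 31)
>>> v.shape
(31, 31)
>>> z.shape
(3, 5)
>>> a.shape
(11,)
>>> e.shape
(31, 31)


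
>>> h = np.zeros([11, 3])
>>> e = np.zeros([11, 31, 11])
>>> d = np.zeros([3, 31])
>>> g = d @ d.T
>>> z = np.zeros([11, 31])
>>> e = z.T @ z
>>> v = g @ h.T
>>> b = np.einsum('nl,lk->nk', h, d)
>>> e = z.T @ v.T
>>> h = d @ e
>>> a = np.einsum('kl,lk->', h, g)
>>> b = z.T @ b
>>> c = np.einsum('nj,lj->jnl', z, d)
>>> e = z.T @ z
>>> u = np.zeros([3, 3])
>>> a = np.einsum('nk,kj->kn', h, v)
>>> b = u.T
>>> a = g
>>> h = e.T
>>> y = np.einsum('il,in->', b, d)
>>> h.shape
(31, 31)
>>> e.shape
(31, 31)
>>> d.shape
(3, 31)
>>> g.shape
(3, 3)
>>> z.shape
(11, 31)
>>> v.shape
(3, 11)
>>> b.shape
(3, 3)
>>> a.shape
(3, 3)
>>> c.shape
(31, 11, 3)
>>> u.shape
(3, 3)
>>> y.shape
()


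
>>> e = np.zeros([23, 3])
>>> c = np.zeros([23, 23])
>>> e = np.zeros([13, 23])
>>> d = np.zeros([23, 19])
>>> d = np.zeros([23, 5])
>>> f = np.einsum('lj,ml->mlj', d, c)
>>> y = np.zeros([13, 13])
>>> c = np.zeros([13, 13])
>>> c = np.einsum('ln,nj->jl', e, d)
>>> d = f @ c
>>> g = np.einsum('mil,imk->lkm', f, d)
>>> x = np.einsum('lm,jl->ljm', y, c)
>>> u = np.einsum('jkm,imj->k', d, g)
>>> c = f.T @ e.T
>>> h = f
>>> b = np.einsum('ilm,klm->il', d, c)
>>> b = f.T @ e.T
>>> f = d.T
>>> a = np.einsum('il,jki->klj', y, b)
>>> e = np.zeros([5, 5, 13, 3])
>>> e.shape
(5, 5, 13, 3)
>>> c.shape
(5, 23, 13)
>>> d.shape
(23, 23, 13)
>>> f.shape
(13, 23, 23)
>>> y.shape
(13, 13)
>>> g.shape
(5, 13, 23)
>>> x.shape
(13, 5, 13)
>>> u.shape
(23,)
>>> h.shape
(23, 23, 5)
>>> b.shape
(5, 23, 13)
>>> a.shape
(23, 13, 5)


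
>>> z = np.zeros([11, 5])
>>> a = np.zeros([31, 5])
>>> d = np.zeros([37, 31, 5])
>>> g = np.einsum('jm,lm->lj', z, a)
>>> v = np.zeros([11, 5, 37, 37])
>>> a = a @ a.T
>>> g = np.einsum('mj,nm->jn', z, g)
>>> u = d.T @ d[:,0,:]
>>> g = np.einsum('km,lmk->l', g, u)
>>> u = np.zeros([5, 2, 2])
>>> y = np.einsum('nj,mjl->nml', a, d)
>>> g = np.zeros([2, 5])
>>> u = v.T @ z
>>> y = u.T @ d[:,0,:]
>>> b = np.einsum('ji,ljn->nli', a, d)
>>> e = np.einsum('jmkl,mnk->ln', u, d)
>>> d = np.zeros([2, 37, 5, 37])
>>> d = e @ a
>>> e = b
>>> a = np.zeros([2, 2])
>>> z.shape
(11, 5)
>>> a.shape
(2, 2)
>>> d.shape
(5, 31)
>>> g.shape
(2, 5)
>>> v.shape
(11, 5, 37, 37)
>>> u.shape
(37, 37, 5, 5)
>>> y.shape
(5, 5, 37, 5)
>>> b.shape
(5, 37, 31)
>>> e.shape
(5, 37, 31)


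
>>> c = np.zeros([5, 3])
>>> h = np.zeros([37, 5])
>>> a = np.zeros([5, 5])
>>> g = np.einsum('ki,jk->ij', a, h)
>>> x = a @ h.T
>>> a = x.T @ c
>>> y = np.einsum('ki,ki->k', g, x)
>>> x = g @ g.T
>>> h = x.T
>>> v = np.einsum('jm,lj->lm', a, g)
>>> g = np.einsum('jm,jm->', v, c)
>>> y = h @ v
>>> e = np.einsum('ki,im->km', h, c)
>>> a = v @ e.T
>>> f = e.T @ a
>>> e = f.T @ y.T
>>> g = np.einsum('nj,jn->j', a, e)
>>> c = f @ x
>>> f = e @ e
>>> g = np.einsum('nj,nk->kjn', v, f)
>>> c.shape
(3, 5)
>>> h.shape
(5, 5)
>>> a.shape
(5, 5)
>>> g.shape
(5, 3, 5)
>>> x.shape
(5, 5)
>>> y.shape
(5, 3)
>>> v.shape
(5, 3)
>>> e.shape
(5, 5)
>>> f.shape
(5, 5)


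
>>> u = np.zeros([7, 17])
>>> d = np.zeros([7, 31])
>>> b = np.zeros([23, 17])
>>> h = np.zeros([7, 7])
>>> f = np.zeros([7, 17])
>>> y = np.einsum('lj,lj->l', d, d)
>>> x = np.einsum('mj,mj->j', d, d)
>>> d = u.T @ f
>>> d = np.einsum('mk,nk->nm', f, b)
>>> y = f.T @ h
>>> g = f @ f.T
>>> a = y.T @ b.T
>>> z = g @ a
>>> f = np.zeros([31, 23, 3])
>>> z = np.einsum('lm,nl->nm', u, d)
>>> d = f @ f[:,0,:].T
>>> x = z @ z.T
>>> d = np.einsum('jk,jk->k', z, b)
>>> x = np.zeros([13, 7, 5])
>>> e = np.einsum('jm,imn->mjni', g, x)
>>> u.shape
(7, 17)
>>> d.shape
(17,)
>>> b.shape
(23, 17)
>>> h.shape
(7, 7)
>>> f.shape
(31, 23, 3)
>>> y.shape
(17, 7)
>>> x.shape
(13, 7, 5)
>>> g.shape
(7, 7)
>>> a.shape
(7, 23)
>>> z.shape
(23, 17)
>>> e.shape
(7, 7, 5, 13)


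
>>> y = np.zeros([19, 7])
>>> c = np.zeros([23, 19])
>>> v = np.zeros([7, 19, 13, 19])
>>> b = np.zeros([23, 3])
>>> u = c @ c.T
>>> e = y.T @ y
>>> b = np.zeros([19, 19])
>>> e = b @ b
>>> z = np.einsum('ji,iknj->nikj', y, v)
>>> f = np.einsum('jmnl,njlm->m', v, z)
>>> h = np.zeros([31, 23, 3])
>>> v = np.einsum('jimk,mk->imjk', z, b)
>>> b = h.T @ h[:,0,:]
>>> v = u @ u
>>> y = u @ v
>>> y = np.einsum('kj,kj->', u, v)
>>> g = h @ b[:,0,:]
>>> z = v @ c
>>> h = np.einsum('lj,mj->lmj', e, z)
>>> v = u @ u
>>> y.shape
()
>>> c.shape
(23, 19)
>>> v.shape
(23, 23)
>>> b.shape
(3, 23, 3)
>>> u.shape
(23, 23)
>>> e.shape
(19, 19)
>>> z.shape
(23, 19)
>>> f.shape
(19,)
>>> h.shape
(19, 23, 19)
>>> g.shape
(31, 23, 3)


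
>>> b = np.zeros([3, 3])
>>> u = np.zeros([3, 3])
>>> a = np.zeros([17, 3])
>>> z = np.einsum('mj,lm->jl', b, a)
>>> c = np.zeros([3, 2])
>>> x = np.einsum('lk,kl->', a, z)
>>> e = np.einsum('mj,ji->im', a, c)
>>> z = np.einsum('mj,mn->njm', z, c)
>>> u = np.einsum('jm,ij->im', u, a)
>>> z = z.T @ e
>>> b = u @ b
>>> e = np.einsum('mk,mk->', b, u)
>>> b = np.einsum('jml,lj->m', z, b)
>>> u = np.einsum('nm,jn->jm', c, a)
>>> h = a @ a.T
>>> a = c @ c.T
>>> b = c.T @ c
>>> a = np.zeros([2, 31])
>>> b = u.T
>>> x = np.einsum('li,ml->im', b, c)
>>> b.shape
(2, 17)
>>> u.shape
(17, 2)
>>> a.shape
(2, 31)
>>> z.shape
(3, 17, 17)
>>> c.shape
(3, 2)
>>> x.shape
(17, 3)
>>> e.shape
()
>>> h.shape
(17, 17)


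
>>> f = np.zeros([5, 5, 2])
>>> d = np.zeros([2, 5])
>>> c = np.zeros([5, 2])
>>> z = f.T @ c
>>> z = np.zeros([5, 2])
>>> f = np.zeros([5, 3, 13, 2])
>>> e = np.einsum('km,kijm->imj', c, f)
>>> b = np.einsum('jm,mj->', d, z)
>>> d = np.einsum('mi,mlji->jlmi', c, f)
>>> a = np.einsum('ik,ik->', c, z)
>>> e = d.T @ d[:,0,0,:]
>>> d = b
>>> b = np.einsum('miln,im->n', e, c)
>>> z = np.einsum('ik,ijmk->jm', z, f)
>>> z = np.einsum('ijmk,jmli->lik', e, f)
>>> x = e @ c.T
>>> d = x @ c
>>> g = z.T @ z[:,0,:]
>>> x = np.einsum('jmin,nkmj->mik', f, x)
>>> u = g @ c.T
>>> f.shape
(5, 3, 13, 2)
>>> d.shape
(2, 5, 3, 2)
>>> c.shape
(5, 2)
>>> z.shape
(13, 2, 2)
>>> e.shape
(2, 5, 3, 2)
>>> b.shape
(2,)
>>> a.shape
()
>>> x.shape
(3, 13, 5)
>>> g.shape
(2, 2, 2)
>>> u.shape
(2, 2, 5)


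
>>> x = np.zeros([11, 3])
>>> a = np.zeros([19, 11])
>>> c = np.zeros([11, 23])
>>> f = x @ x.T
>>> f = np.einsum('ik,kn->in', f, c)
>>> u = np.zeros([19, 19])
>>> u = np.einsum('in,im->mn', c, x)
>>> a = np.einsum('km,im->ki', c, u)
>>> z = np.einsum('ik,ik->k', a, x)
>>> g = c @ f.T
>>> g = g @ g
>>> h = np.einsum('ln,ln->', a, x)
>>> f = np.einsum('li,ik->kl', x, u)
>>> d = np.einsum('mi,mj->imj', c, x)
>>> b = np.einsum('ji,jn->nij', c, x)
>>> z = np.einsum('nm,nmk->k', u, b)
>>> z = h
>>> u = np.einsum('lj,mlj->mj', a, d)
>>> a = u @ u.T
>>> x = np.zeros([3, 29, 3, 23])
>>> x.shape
(3, 29, 3, 23)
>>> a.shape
(23, 23)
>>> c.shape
(11, 23)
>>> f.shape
(23, 11)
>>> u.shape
(23, 3)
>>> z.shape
()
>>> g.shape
(11, 11)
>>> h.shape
()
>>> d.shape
(23, 11, 3)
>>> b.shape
(3, 23, 11)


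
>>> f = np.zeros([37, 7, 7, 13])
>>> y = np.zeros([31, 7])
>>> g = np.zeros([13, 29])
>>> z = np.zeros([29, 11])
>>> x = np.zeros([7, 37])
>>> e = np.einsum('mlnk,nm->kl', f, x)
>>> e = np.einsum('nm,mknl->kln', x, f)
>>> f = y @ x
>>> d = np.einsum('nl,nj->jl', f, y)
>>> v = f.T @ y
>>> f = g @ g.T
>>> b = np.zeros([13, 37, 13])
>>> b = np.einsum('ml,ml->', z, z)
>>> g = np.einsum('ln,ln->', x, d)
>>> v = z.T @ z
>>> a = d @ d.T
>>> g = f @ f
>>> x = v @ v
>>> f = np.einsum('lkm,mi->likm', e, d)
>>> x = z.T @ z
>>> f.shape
(7, 37, 13, 7)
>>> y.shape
(31, 7)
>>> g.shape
(13, 13)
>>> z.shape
(29, 11)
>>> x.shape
(11, 11)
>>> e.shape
(7, 13, 7)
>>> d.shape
(7, 37)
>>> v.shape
(11, 11)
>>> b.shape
()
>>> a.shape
(7, 7)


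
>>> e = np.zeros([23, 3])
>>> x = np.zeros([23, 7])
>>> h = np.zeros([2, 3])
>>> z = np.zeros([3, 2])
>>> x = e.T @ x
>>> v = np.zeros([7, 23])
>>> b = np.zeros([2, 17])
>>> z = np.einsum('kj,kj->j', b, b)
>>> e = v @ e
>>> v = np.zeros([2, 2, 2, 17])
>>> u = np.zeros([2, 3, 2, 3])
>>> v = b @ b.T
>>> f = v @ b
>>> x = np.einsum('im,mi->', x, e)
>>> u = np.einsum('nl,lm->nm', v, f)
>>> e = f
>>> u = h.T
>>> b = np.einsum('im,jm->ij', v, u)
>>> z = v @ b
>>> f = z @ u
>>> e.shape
(2, 17)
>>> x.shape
()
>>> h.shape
(2, 3)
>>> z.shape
(2, 3)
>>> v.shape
(2, 2)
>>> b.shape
(2, 3)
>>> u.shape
(3, 2)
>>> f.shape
(2, 2)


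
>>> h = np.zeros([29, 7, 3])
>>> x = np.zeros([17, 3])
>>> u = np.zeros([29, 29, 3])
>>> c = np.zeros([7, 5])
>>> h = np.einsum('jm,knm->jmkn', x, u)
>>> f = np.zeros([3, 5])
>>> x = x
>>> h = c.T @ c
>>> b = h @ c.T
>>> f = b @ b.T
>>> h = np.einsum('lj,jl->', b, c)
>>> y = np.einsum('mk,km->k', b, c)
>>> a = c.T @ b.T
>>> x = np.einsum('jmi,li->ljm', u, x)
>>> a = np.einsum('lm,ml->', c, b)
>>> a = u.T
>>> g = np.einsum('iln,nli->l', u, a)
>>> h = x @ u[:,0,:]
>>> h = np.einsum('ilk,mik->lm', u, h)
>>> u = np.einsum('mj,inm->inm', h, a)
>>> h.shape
(29, 17)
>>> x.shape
(17, 29, 29)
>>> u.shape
(3, 29, 29)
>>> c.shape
(7, 5)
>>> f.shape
(5, 5)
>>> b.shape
(5, 7)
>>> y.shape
(7,)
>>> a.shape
(3, 29, 29)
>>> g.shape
(29,)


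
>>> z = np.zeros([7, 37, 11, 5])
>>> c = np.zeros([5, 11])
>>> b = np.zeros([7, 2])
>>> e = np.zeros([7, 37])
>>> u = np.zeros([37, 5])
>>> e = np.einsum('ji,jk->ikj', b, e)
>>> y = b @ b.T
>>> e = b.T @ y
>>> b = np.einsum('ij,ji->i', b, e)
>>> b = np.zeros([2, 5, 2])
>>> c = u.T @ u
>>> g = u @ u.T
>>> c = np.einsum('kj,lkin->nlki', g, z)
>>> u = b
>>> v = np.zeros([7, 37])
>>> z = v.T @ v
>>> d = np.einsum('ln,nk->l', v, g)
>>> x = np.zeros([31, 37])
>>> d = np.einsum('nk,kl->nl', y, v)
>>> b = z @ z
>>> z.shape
(37, 37)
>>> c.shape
(5, 7, 37, 11)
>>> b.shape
(37, 37)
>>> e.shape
(2, 7)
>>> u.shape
(2, 5, 2)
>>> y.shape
(7, 7)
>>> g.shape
(37, 37)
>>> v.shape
(7, 37)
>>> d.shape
(7, 37)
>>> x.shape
(31, 37)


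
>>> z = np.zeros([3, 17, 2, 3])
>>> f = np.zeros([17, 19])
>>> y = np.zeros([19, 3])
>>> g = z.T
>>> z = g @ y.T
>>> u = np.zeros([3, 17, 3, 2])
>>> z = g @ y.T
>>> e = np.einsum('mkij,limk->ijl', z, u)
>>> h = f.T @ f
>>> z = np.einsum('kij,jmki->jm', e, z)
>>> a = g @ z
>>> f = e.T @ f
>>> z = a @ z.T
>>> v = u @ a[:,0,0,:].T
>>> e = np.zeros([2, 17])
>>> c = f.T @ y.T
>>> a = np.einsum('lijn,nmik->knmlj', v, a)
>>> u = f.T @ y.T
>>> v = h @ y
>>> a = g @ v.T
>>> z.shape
(3, 2, 17, 3)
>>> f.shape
(3, 19, 19)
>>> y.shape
(19, 3)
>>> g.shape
(3, 2, 17, 3)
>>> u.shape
(19, 19, 19)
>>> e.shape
(2, 17)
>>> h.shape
(19, 19)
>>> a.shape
(3, 2, 17, 19)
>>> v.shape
(19, 3)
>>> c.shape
(19, 19, 19)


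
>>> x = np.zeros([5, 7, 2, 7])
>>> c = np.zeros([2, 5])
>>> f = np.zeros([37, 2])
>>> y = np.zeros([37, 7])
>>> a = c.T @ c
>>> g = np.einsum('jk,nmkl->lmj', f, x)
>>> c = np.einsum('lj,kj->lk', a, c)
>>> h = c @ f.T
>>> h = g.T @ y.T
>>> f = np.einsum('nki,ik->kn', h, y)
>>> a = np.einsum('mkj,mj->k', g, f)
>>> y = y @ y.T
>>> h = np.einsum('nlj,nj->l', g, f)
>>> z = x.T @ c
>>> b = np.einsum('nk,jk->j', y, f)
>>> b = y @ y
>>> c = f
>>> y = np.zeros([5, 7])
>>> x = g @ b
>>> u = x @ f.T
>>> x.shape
(7, 7, 37)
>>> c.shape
(7, 37)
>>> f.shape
(7, 37)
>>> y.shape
(5, 7)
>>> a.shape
(7,)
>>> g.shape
(7, 7, 37)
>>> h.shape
(7,)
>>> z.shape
(7, 2, 7, 2)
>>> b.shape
(37, 37)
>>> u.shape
(7, 7, 7)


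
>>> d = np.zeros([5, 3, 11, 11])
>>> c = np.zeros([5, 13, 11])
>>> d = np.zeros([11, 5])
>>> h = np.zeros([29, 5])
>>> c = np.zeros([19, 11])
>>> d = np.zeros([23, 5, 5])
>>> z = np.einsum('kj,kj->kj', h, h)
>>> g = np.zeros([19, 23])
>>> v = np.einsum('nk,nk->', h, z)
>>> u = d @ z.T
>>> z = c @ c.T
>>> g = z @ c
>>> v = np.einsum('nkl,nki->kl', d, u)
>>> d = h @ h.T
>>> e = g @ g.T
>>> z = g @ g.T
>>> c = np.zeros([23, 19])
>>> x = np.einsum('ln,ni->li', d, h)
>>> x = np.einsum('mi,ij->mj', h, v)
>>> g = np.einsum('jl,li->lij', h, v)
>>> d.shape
(29, 29)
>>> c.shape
(23, 19)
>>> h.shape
(29, 5)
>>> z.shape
(19, 19)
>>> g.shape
(5, 5, 29)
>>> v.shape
(5, 5)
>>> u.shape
(23, 5, 29)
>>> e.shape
(19, 19)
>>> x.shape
(29, 5)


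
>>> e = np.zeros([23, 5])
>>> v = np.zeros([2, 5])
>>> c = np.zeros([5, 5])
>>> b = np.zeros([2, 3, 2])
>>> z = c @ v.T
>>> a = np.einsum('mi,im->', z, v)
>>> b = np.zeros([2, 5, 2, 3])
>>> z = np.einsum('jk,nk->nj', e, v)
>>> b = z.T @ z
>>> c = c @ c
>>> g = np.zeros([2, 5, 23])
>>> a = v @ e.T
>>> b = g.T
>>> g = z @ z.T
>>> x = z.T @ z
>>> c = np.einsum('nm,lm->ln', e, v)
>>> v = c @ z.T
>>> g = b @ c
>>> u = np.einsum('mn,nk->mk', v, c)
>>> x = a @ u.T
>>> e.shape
(23, 5)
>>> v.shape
(2, 2)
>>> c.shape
(2, 23)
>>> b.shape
(23, 5, 2)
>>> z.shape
(2, 23)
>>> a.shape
(2, 23)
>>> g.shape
(23, 5, 23)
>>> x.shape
(2, 2)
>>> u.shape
(2, 23)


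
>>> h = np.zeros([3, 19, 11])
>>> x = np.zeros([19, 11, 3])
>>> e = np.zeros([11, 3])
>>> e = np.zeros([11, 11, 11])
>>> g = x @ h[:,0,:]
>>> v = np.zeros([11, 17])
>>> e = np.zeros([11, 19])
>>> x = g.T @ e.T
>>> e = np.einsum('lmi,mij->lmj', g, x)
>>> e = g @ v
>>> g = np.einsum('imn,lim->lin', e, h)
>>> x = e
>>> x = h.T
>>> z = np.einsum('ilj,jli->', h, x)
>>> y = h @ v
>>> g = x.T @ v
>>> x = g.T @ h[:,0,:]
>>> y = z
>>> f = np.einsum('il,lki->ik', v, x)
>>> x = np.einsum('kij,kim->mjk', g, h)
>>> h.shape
(3, 19, 11)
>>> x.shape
(11, 17, 3)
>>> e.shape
(19, 11, 17)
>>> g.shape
(3, 19, 17)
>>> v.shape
(11, 17)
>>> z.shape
()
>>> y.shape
()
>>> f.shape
(11, 19)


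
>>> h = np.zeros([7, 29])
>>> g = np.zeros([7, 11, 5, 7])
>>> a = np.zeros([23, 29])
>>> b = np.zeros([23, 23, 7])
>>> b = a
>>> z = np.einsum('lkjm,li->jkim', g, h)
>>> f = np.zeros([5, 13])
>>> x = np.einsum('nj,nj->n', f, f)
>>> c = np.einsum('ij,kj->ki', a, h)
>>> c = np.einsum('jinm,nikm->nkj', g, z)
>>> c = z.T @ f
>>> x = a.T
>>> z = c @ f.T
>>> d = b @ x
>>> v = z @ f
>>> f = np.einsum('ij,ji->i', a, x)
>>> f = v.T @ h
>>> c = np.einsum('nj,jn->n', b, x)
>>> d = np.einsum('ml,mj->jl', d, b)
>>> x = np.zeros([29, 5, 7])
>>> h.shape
(7, 29)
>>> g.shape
(7, 11, 5, 7)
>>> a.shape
(23, 29)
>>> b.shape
(23, 29)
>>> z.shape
(7, 29, 11, 5)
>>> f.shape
(13, 11, 29, 29)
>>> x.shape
(29, 5, 7)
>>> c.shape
(23,)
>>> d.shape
(29, 23)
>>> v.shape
(7, 29, 11, 13)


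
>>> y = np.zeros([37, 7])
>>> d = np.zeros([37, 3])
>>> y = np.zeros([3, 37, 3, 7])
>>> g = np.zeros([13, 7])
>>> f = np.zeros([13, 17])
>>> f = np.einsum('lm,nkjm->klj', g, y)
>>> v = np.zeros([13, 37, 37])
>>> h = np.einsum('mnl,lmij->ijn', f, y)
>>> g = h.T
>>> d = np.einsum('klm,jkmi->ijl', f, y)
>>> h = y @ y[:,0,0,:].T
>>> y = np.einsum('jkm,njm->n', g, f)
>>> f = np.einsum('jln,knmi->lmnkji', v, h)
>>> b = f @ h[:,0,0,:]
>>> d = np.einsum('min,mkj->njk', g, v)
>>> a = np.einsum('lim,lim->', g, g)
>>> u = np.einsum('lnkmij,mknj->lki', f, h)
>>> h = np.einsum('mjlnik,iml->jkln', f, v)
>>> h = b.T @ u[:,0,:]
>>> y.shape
(37,)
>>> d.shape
(3, 37, 37)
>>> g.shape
(13, 7, 3)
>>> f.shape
(37, 3, 37, 3, 13, 3)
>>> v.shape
(13, 37, 37)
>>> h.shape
(3, 13, 3, 37, 3, 13)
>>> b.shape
(37, 3, 37, 3, 13, 3)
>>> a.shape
()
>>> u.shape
(37, 37, 13)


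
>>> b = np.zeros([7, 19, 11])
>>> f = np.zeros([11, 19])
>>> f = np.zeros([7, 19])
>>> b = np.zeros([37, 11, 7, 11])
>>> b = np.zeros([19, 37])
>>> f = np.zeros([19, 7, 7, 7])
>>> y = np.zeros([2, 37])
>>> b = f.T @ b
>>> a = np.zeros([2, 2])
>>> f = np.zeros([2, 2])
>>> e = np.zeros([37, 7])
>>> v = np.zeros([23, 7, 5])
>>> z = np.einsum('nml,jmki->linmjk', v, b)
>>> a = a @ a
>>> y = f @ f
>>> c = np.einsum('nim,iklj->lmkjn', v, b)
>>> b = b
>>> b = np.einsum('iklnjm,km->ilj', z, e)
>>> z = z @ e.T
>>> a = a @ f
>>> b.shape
(5, 23, 7)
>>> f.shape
(2, 2)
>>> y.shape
(2, 2)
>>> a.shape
(2, 2)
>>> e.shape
(37, 7)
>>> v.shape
(23, 7, 5)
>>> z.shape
(5, 37, 23, 7, 7, 37)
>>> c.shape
(7, 5, 7, 37, 23)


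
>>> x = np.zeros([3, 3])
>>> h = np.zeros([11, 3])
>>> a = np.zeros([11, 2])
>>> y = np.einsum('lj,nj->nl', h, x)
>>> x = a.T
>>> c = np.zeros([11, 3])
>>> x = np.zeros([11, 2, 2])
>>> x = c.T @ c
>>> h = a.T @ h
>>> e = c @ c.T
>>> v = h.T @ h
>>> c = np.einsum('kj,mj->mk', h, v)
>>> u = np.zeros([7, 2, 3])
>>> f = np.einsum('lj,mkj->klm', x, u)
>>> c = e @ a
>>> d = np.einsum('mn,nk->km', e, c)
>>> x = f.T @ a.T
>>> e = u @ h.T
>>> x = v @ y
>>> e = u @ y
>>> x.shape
(3, 11)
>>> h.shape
(2, 3)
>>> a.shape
(11, 2)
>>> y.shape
(3, 11)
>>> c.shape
(11, 2)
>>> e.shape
(7, 2, 11)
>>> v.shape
(3, 3)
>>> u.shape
(7, 2, 3)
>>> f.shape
(2, 3, 7)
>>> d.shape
(2, 11)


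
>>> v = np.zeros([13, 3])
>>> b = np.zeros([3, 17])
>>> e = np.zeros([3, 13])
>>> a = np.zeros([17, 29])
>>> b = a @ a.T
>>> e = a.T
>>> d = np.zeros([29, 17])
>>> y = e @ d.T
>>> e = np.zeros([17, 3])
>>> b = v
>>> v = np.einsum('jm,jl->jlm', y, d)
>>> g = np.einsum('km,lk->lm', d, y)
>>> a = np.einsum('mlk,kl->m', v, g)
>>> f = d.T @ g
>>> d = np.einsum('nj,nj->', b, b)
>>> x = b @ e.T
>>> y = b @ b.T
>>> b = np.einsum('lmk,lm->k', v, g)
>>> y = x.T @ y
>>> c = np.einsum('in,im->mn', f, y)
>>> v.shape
(29, 17, 29)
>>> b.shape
(29,)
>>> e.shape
(17, 3)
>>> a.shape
(29,)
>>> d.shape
()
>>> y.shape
(17, 13)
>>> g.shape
(29, 17)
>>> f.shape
(17, 17)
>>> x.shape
(13, 17)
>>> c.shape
(13, 17)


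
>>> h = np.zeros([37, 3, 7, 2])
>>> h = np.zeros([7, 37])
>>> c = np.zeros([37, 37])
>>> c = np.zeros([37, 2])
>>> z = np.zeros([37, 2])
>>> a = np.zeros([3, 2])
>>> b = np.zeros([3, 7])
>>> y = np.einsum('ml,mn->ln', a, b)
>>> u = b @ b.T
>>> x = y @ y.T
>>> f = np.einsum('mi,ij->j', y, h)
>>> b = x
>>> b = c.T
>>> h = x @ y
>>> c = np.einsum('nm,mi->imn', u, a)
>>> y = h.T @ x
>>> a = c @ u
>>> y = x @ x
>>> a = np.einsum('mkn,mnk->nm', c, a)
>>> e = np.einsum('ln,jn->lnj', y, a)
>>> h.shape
(2, 7)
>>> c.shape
(2, 3, 3)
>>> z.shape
(37, 2)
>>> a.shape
(3, 2)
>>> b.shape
(2, 37)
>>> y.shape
(2, 2)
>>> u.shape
(3, 3)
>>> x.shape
(2, 2)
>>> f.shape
(37,)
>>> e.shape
(2, 2, 3)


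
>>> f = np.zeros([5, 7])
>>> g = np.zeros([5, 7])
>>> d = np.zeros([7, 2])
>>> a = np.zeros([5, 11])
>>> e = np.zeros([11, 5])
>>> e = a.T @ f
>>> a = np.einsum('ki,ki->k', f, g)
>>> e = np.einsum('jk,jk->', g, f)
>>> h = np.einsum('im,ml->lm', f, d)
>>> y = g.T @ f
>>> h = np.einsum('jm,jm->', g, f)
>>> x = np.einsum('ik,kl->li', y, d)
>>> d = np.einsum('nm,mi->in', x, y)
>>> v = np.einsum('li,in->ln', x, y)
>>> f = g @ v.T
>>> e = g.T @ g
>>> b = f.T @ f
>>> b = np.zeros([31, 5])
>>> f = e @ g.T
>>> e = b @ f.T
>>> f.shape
(7, 5)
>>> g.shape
(5, 7)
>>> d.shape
(7, 2)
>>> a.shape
(5,)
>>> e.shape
(31, 7)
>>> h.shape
()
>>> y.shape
(7, 7)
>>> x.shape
(2, 7)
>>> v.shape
(2, 7)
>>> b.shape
(31, 5)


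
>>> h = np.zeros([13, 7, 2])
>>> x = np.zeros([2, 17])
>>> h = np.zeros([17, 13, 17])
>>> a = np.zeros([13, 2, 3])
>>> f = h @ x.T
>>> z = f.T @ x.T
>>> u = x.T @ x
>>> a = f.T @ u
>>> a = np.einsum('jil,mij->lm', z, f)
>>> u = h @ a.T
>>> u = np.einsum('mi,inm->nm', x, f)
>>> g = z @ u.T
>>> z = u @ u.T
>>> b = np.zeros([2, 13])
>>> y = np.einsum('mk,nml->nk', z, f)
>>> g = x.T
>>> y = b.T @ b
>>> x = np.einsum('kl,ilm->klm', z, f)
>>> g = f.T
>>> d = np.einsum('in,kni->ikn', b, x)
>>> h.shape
(17, 13, 17)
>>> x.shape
(13, 13, 2)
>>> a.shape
(2, 17)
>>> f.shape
(17, 13, 2)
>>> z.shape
(13, 13)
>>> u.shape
(13, 2)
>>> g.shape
(2, 13, 17)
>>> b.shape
(2, 13)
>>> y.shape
(13, 13)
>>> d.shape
(2, 13, 13)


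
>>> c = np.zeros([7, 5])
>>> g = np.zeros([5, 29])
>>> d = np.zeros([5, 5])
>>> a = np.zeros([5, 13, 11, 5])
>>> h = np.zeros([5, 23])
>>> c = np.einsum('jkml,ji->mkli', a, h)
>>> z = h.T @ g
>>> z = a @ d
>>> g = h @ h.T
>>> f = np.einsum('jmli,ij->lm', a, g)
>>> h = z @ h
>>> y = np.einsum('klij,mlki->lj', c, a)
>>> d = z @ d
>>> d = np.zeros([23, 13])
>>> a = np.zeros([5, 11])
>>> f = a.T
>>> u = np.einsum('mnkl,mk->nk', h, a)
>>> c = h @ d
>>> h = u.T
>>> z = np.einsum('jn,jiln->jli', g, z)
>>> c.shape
(5, 13, 11, 13)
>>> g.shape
(5, 5)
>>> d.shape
(23, 13)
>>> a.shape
(5, 11)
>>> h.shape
(11, 13)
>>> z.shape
(5, 11, 13)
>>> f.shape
(11, 5)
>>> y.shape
(13, 23)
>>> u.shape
(13, 11)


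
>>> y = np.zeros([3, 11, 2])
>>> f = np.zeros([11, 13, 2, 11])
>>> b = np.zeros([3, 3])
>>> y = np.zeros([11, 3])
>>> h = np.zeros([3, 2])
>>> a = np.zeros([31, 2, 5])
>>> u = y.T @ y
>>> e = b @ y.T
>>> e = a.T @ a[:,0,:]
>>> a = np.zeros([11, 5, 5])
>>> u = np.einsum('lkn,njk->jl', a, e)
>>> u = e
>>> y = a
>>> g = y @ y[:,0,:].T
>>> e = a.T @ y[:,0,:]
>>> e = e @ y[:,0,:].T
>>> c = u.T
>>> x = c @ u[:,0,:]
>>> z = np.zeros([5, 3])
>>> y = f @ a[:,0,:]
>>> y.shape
(11, 13, 2, 5)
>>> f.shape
(11, 13, 2, 11)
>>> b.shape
(3, 3)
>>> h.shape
(3, 2)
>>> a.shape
(11, 5, 5)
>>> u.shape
(5, 2, 5)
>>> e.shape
(5, 5, 11)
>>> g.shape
(11, 5, 11)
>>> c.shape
(5, 2, 5)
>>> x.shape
(5, 2, 5)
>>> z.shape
(5, 3)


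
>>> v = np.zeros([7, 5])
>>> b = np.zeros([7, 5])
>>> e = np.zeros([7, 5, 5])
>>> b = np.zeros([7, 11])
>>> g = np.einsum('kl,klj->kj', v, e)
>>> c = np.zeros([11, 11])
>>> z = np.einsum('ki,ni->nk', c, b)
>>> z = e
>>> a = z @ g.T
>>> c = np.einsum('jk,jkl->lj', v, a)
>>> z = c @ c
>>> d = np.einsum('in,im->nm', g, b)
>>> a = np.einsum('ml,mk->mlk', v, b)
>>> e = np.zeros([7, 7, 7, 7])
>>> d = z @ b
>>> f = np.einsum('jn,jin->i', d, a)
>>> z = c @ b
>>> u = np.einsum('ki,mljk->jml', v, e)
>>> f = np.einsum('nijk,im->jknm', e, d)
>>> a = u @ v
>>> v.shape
(7, 5)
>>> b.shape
(7, 11)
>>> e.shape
(7, 7, 7, 7)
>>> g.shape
(7, 5)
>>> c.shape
(7, 7)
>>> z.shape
(7, 11)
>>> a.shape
(7, 7, 5)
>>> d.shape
(7, 11)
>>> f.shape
(7, 7, 7, 11)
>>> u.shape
(7, 7, 7)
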